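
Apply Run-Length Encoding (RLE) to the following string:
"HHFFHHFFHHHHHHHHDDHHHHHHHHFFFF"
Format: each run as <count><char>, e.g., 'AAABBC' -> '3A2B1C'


Scanning runs left to right:
  i=0: run of 'H' x 2 -> '2H'
  i=2: run of 'F' x 2 -> '2F'
  i=4: run of 'H' x 2 -> '2H'
  i=6: run of 'F' x 2 -> '2F'
  i=8: run of 'H' x 8 -> '8H'
  i=16: run of 'D' x 2 -> '2D'
  i=18: run of 'H' x 8 -> '8H'
  i=26: run of 'F' x 4 -> '4F'

RLE = 2H2F2H2F8H2D8H4F


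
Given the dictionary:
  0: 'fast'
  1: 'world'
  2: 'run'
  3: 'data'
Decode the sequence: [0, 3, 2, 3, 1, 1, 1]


Look up each index in the dictionary:
  0 -> 'fast'
  3 -> 'data'
  2 -> 'run'
  3 -> 'data'
  1 -> 'world'
  1 -> 'world'
  1 -> 'world'

Decoded: "fast data run data world world world"


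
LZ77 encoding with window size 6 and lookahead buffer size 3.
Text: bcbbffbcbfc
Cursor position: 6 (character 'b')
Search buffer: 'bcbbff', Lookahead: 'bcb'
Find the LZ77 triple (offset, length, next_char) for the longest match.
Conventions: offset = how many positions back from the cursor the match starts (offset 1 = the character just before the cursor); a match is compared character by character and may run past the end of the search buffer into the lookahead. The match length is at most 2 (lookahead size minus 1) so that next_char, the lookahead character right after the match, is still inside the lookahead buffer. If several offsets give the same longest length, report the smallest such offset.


Try each offset into the search buffer:
  offset=1 (pos 5, char 'f'): match length 0
  offset=2 (pos 4, char 'f'): match length 0
  offset=3 (pos 3, char 'b'): match length 1
  offset=4 (pos 2, char 'b'): match length 1
  offset=5 (pos 1, char 'c'): match length 0
  offset=6 (pos 0, char 'b'): match length 2
Longest match has length 2 at offset 6.
next_char = character at position 6 + 2 = 8 -> 'b'

Best match: offset=6, length=2 (matching 'bc' starting at position 0)
LZ77 triple: (6, 2, 'b')


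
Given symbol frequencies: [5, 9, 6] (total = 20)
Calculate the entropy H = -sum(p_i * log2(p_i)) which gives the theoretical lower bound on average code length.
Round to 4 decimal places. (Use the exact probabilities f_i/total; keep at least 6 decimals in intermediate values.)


Per-symbol terms -p_i * log2(p_i) with p_i = f_i/20:
  p = 5/20 = 0.250000: log2(p) = -2.000000, -p*log2(p) = 0.500000
  p = 9/20 = 0.450000: log2(p) = -1.152003, -p*log2(p) = 0.518401
  p = 6/20 = 0.300000: log2(p) = -1.736966, -p*log2(p) = 0.521090
H = 0.500000 + 0.518401 + 0.521090 = 1.539491

H = 1.5395 bits/symbol


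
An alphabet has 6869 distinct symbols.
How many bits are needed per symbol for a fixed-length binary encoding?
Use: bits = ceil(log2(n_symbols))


log2(6869) = 12.7459
Bracket: 2^12 = 4096 < 6869 <= 2^13 = 8192
So ceil(log2(6869)) = 13

bits = ceil(log2(6869)) = ceil(12.7459) = 13 bits


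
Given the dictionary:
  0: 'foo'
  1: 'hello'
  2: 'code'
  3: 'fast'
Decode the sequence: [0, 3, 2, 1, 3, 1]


Look up each index in the dictionary:
  0 -> 'foo'
  3 -> 'fast'
  2 -> 'code'
  1 -> 'hello'
  3 -> 'fast'
  1 -> 'hello'

Decoded: "foo fast code hello fast hello"


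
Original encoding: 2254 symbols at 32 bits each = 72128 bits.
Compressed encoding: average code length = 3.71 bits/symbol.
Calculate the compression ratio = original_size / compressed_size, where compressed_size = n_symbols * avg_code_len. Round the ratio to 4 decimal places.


original_size = n_symbols * orig_bits = 2254 * 32 = 72128 bits
compressed_size = n_symbols * avg_code_len = 2254 * 3.71 = 8362.34 bits
ratio = original_size / compressed_size = 72128 / 8362.34 = 8.6253

Compression ratio = 8.6253


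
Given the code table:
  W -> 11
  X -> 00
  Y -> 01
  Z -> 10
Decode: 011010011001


Decoding:
01 -> Y
10 -> Z
10 -> Z
01 -> Y
10 -> Z
01 -> Y


Result: YZZYZY


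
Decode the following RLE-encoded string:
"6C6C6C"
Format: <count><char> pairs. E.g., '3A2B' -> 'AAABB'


Expanding each <count><char> pair:
  6C -> 'CCCCCC'
  6C -> 'CCCCCC'
  6C -> 'CCCCCC'

Decoded = CCCCCCCCCCCCCCCCCC


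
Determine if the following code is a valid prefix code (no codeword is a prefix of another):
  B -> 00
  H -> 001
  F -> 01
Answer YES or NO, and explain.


Checking each pair (does one codeword prefix another?):
  B='00' vs H='001': prefix -- VIOLATION

NO -- this is NOT a valid prefix code. B (00) is a prefix of H (001).


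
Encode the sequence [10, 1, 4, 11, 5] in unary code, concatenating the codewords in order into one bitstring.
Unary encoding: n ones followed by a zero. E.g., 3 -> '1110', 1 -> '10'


Encode each number as n ones followed by a terminating 0:
  10 -> 11111111110 (11 bits)
  1 -> 10 (2 bits)
  4 -> 11110 (5 bits)
  11 -> 111111111110 (12 bits)
  5 -> 111110 (6 bits)
Total length = 11 + 2 + 5 + 12 + 6 = 36 bits.

Unary([10, 1, 4, 11, 5]) = 111111111101011110111111111110111110 (36 bits)


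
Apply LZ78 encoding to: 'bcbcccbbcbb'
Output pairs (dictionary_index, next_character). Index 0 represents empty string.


LZ78 encoding steps:
Dictionary: {0: ''}
Step 1: w='' (idx 0), next='b' -> output (0, 'b'), add 'b' as idx 1
Step 2: w='' (idx 0), next='c' -> output (0, 'c'), add 'c' as idx 2
Step 3: w='b' (idx 1), next='c' -> output (1, 'c'), add 'bc' as idx 3
Step 4: w='c' (idx 2), next='c' -> output (2, 'c'), add 'cc' as idx 4
Step 5: w='b' (idx 1), next='b' -> output (1, 'b'), add 'bb' as idx 5
Step 6: w='c' (idx 2), next='b' -> output (2, 'b'), add 'cb' as idx 6
Step 7: w='b' (idx 1), end of input -> output (1, '')


Encoded: [(0, 'b'), (0, 'c'), (1, 'c'), (2, 'c'), (1, 'b'), (2, 'b'), (1, '')]


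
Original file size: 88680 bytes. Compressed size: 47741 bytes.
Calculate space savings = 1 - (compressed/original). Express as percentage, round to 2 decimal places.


ratio = compressed/original = 47741/88680 = 0.538351
savings = 1 - ratio = 1 - 0.538351 = 0.461649
as a percentage: 0.461649 * 100 = 46.16%

Space savings = 1 - 47741/88680 = 46.16%


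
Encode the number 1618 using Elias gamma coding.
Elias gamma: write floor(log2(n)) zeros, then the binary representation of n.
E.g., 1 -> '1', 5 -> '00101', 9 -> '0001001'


num_bits = floor(log2(1618)) + 1 = 11
leading_zeros = num_bits - 1 = 10
binary(1618) = 11001010010

Elias gamma(1618) = '0000000000' + '11001010010' = 000000000011001010010 (21 bits)


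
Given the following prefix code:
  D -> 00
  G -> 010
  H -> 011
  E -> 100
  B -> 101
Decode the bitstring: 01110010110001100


Decoding step by step:
Bits 011 -> H
Bits 100 -> E
Bits 101 -> B
Bits 100 -> E
Bits 011 -> H
Bits 00 -> D


Decoded message: HEBEHD


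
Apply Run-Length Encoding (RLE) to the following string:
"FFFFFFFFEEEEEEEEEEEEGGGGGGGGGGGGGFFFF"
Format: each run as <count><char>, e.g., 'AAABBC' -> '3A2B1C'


Scanning runs left to right:
  i=0: run of 'F' x 8 -> '8F'
  i=8: run of 'E' x 12 -> '12E'
  i=20: run of 'G' x 13 -> '13G'
  i=33: run of 'F' x 4 -> '4F'

RLE = 8F12E13G4F


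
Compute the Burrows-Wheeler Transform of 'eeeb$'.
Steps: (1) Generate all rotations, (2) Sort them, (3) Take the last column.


Rotations (sorted):
  0: $eeeb -> last char: b
  1: b$eee -> last char: e
  2: eb$ee -> last char: e
  3: eeb$e -> last char: e
  4: eeeb$ -> last char: $


BWT = beee$


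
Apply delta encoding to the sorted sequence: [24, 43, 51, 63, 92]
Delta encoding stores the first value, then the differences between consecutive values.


First value: 24
Deltas:
  43 - 24 = 19
  51 - 43 = 8
  63 - 51 = 12
  92 - 63 = 29


Delta encoded: [24, 19, 8, 12, 29]


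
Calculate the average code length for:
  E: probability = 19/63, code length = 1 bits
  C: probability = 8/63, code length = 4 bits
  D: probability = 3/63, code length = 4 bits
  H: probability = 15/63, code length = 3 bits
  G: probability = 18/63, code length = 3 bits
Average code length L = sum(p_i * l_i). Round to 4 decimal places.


Weighted contributions p_i * l_i:
  E: (19/63) * 1 = 19/63
  C: (8/63) * 4 = 32/63
  D: (3/63) * 4 = 12/63
  H: (15/63) * 3 = 45/63
  G: (18/63) * 3 = 54/63
Sum = (19 + 32 + 12 + 45 + 54)/63 = 162/63

L = 162/63 = 2.5714 bits/symbol


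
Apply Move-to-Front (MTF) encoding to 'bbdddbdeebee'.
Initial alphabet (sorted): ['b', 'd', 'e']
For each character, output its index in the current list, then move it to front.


MTF encoding:
'b': index 0 in ['b', 'd', 'e'] -> ['b', 'd', 'e']
'b': index 0 in ['b', 'd', 'e'] -> ['b', 'd', 'e']
'd': index 1 in ['b', 'd', 'e'] -> ['d', 'b', 'e']
'd': index 0 in ['d', 'b', 'e'] -> ['d', 'b', 'e']
'd': index 0 in ['d', 'b', 'e'] -> ['d', 'b', 'e']
'b': index 1 in ['d', 'b', 'e'] -> ['b', 'd', 'e']
'd': index 1 in ['b', 'd', 'e'] -> ['d', 'b', 'e']
'e': index 2 in ['d', 'b', 'e'] -> ['e', 'd', 'b']
'e': index 0 in ['e', 'd', 'b'] -> ['e', 'd', 'b']
'b': index 2 in ['e', 'd', 'b'] -> ['b', 'e', 'd']
'e': index 1 in ['b', 'e', 'd'] -> ['e', 'b', 'd']
'e': index 0 in ['e', 'b', 'd'] -> ['e', 'b', 'd']


Output: [0, 0, 1, 0, 0, 1, 1, 2, 0, 2, 1, 0]


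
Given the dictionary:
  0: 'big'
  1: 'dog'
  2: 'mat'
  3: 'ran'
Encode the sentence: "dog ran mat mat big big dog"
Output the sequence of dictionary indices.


Look up each word in the dictionary:
  'dog' -> 1
  'ran' -> 3
  'mat' -> 2
  'mat' -> 2
  'big' -> 0
  'big' -> 0
  'dog' -> 1

Encoded: [1, 3, 2, 2, 0, 0, 1]


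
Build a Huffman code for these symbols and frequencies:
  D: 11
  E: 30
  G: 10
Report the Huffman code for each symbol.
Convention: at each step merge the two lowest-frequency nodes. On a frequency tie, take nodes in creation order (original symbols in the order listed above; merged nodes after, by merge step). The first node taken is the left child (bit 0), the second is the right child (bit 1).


Huffman tree construction:
Step 1: Merge G(10) + D(11) = 21
Step 2: Merge (G+D)(21) + E(30) = 51
Read each symbol's code off the tree from the root (left child = 0, right child = 1).

Codes:
  D: 01 (length 2)
  E: 1 (length 1)
  G: 00 (length 2)
Average code length: 72/51 = 1.4118 bits/symbol


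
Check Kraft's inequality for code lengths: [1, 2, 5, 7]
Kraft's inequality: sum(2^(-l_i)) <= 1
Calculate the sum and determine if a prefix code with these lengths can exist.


Sum = 2^(-1) + 2^(-2) + 2^(-5) + 2^(-7)
    = 0.5 + 0.25 + 0.03125 + 0.0078125
    = 101/128 = 0.7890625
Since 0.7890625 <= 1, Kraft's inequality IS satisfied.
A prefix code with these lengths CAN exist.

Kraft sum = 0.7890625. Satisfied.


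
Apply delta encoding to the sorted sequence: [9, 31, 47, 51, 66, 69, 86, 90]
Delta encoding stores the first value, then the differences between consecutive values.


First value: 9
Deltas:
  31 - 9 = 22
  47 - 31 = 16
  51 - 47 = 4
  66 - 51 = 15
  69 - 66 = 3
  86 - 69 = 17
  90 - 86 = 4


Delta encoded: [9, 22, 16, 4, 15, 3, 17, 4]


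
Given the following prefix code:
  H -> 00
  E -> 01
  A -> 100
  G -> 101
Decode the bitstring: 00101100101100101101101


Decoding step by step:
Bits 00 -> H
Bits 101 -> G
Bits 100 -> A
Bits 101 -> G
Bits 100 -> A
Bits 101 -> G
Bits 101 -> G
Bits 101 -> G


Decoded message: HGAGAGGG


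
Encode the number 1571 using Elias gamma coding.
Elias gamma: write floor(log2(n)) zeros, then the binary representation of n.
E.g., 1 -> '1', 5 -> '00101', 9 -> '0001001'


num_bits = floor(log2(1571)) + 1 = 11
leading_zeros = num_bits - 1 = 10
binary(1571) = 11000100011

Elias gamma(1571) = '0000000000' + '11000100011' = 000000000011000100011 (21 bits)


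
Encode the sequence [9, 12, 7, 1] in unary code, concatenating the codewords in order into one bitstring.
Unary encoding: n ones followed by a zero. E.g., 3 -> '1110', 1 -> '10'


Encode each number as n ones followed by a terminating 0:
  9 -> 1111111110 (10 bits)
  12 -> 1111111111110 (13 bits)
  7 -> 11111110 (8 bits)
  1 -> 10 (2 bits)
Total length = 10 + 13 + 8 + 2 = 33 bits.

Unary([9, 12, 7, 1]) = 111111111011111111111101111111010 (33 bits)


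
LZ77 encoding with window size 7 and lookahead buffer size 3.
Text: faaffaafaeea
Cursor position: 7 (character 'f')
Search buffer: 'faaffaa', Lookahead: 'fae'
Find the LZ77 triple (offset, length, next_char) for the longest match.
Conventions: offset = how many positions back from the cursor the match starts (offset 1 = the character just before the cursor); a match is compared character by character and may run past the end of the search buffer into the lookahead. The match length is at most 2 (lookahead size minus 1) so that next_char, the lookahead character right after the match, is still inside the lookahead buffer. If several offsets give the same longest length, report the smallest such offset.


Try each offset into the search buffer:
  offset=1 (pos 6, char 'a'): match length 0
  offset=2 (pos 5, char 'a'): match length 0
  offset=3 (pos 4, char 'f'): match length 2
  offset=4 (pos 3, char 'f'): match length 1
  offset=5 (pos 2, char 'a'): match length 0
  offset=6 (pos 1, char 'a'): match length 0
  offset=7 (pos 0, char 'f'): match length 2
Longest match has length 2, found at offsets 3, 7; take the smallest, offset 3.
next_char = character at position 7 + 2 = 9 -> 'e'

Best match: offset=3, length=2 (matching 'fa' starting at position 4)
LZ77 triple: (3, 2, 'e')


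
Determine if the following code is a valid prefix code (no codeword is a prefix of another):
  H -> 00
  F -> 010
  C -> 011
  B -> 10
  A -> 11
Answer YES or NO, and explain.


Checking each pair (does one codeword prefix another?):
  H='00' vs F='010': no prefix
  H='00' vs C='011': no prefix
  H='00' vs B='10': no prefix
  H='00' vs A='11': no prefix
  F='010' vs H='00': no prefix
  F='010' vs C='011': no prefix
  F='010' vs B='10': no prefix
  F='010' vs A='11': no prefix
  C='011' vs H='00': no prefix
  C='011' vs F='010': no prefix
  C='011' vs B='10': no prefix
  C='011' vs A='11': no prefix
  B='10' vs H='00': no prefix
  B='10' vs F='010': no prefix
  B='10' vs C='011': no prefix
  B='10' vs A='11': no prefix
  A='11' vs H='00': no prefix
  A='11' vs F='010': no prefix
  A='11' vs C='011': no prefix
  A='11' vs B='10': no prefix
No violation found over all pairs.

YES -- this is a valid prefix code. No codeword is a prefix of any other codeword.


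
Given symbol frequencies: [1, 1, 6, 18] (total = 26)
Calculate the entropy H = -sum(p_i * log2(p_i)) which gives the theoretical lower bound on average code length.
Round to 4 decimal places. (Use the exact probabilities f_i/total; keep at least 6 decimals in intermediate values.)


Per-symbol terms -p_i * log2(p_i) with p_i = f_i/26:
  p = 1/26 = 0.038462: log2(p) = -4.700440, -p*log2(p) = 0.180786
  p = 1/26 = 0.038462: log2(p) = -4.700440, -p*log2(p) = 0.180786
  p = 6/26 = 0.230769: log2(p) = -2.115477, -p*log2(p) = 0.488187
  p = 18/26 = 0.692308: log2(p) = -0.530515, -p*log2(p) = 0.367279
H = 0.180786 + 0.180786 + 0.488187 + 0.367279 = 1.217038

H = 1.217 bits/symbol


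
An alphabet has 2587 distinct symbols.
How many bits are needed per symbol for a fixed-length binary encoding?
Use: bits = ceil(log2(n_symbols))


log2(2587) = 11.3371
Bracket: 2^11 = 2048 < 2587 <= 2^12 = 4096
So ceil(log2(2587)) = 12

bits = ceil(log2(2587)) = ceil(11.3371) = 12 bits


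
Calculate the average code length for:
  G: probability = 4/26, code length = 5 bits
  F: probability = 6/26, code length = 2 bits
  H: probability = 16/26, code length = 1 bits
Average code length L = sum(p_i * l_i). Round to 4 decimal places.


Weighted contributions p_i * l_i:
  G: (4/26) * 5 = 20/26
  F: (6/26) * 2 = 12/26
  H: (16/26) * 1 = 16/26
Sum = (20 + 12 + 16)/26 = 48/26

L = 48/26 = 1.8462 bits/symbol


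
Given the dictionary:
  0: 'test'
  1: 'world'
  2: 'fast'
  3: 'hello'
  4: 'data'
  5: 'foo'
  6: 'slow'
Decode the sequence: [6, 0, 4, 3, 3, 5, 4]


Look up each index in the dictionary:
  6 -> 'slow'
  0 -> 'test'
  4 -> 'data'
  3 -> 'hello'
  3 -> 'hello'
  5 -> 'foo'
  4 -> 'data'

Decoded: "slow test data hello hello foo data"


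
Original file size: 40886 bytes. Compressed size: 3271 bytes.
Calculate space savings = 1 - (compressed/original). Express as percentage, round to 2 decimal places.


ratio = compressed/original = 3271/40886 = 0.080003
savings = 1 - ratio = 1 - 0.080003 = 0.919997
as a percentage: 0.919997 * 100 = 92.0%

Space savings = 1 - 3271/40886 = 92.0%


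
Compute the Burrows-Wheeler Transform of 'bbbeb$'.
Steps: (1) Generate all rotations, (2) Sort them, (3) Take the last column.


Rotations (sorted):
  0: $bbbeb -> last char: b
  1: b$bbbe -> last char: e
  2: bbbeb$ -> last char: $
  3: bbeb$b -> last char: b
  4: beb$bb -> last char: b
  5: eb$bbb -> last char: b


BWT = be$bbb


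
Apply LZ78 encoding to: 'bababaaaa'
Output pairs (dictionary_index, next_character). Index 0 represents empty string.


LZ78 encoding steps:
Dictionary: {0: ''}
Step 1: w='' (idx 0), next='b' -> output (0, 'b'), add 'b' as idx 1
Step 2: w='' (idx 0), next='a' -> output (0, 'a'), add 'a' as idx 2
Step 3: w='b' (idx 1), next='a' -> output (1, 'a'), add 'ba' as idx 3
Step 4: w='ba' (idx 3), next='a' -> output (3, 'a'), add 'baa' as idx 4
Step 5: w='a' (idx 2), next='a' -> output (2, 'a'), add 'aa' as idx 5


Encoded: [(0, 'b'), (0, 'a'), (1, 'a'), (3, 'a'), (2, 'a')]


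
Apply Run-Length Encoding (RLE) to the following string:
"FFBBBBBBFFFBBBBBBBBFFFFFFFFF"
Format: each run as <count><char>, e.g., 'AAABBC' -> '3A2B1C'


Scanning runs left to right:
  i=0: run of 'F' x 2 -> '2F'
  i=2: run of 'B' x 6 -> '6B'
  i=8: run of 'F' x 3 -> '3F'
  i=11: run of 'B' x 8 -> '8B'
  i=19: run of 'F' x 9 -> '9F'

RLE = 2F6B3F8B9F


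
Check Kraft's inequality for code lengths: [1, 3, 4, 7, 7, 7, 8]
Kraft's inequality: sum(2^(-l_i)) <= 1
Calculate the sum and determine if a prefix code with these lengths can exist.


Sum = 2^(-1) + 2^(-3) + 2^(-4) + 2^(-7) + 2^(-7) + 2^(-7) + 2^(-8)
    = 0.5 + 0.125 + 0.0625 + 0.0078125 + 0.0078125 + 0.0078125 + 0.00390625
    = 183/256 = 0.71484375
Since 0.71484375 <= 1, Kraft's inequality IS satisfied.
A prefix code with these lengths CAN exist.

Kraft sum = 0.71484375. Satisfied.


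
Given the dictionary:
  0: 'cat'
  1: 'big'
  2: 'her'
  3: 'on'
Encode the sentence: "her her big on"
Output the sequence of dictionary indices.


Look up each word in the dictionary:
  'her' -> 2
  'her' -> 2
  'big' -> 1
  'on' -> 3

Encoded: [2, 2, 1, 3]


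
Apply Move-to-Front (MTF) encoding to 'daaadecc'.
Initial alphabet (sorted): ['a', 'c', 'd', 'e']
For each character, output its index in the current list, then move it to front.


MTF encoding:
'd': index 2 in ['a', 'c', 'd', 'e'] -> ['d', 'a', 'c', 'e']
'a': index 1 in ['d', 'a', 'c', 'e'] -> ['a', 'd', 'c', 'e']
'a': index 0 in ['a', 'd', 'c', 'e'] -> ['a', 'd', 'c', 'e']
'a': index 0 in ['a', 'd', 'c', 'e'] -> ['a', 'd', 'c', 'e']
'd': index 1 in ['a', 'd', 'c', 'e'] -> ['d', 'a', 'c', 'e']
'e': index 3 in ['d', 'a', 'c', 'e'] -> ['e', 'd', 'a', 'c']
'c': index 3 in ['e', 'd', 'a', 'c'] -> ['c', 'e', 'd', 'a']
'c': index 0 in ['c', 'e', 'd', 'a'] -> ['c', 'e', 'd', 'a']


Output: [2, 1, 0, 0, 1, 3, 3, 0]


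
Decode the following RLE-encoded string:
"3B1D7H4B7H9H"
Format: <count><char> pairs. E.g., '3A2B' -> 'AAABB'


Expanding each <count><char> pair:
  3B -> 'BBB'
  1D -> 'D'
  7H -> 'HHHHHHH'
  4B -> 'BBBB'
  7H -> 'HHHHHHH'
  9H -> 'HHHHHHHHH'

Decoded = BBBDHHHHHHHBBBBHHHHHHHHHHHHHHHH


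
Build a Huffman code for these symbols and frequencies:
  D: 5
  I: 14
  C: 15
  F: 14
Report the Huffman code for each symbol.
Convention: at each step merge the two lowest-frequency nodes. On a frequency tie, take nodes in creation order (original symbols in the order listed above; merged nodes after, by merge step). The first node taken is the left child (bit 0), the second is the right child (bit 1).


Huffman tree construction:
Step 1: Merge D(5) + I(14) = 19
Step 2: Merge F(14) + C(15) = 29
Step 3: Merge (D+I)(19) + (F+C)(29) = 48
Read each symbol's code off the tree from the root (left child = 0, right child = 1).

Codes:
  D: 00 (length 2)
  I: 01 (length 2)
  C: 11 (length 2)
  F: 10 (length 2)
Average code length: 96/48 = 2.0000 bits/symbol


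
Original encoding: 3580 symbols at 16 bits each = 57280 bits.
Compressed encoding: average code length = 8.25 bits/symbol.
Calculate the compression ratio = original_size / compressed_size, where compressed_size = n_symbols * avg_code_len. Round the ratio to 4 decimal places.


original_size = n_symbols * orig_bits = 3580 * 16 = 57280 bits
compressed_size = n_symbols * avg_code_len = 3580 * 8.25 = 29535.0 bits
ratio = original_size / compressed_size = 57280 / 29535.0 = 1.9394

Compression ratio = 1.9394


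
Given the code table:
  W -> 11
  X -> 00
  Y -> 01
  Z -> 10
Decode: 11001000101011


Decoding:
11 -> W
00 -> X
10 -> Z
00 -> X
10 -> Z
10 -> Z
11 -> W


Result: WXZXZZW


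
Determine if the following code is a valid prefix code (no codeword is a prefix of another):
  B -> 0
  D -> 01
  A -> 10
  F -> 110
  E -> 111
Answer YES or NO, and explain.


Checking each pair (does one codeword prefix another?):
  B='0' vs D='01': prefix -- VIOLATION

NO -- this is NOT a valid prefix code. B (0) is a prefix of D (01).


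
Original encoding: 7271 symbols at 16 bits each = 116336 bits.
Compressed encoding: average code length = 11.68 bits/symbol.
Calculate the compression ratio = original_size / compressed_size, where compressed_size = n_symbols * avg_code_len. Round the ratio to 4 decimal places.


original_size = n_symbols * orig_bits = 7271 * 16 = 116336 bits
compressed_size = n_symbols * avg_code_len = 7271 * 11.68 = 84925.28 bits
ratio = original_size / compressed_size = 116336 / 84925.28 = 1.3699

Compression ratio = 1.3699


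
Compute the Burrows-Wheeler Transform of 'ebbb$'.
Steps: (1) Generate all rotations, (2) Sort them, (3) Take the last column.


Rotations (sorted):
  0: $ebbb -> last char: b
  1: b$ebb -> last char: b
  2: bb$eb -> last char: b
  3: bbb$e -> last char: e
  4: ebbb$ -> last char: $


BWT = bbbe$


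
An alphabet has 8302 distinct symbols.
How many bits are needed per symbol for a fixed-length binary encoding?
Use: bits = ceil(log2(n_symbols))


log2(8302) = 13.0192
Bracket: 2^13 = 8192 < 8302 <= 2^14 = 16384
So ceil(log2(8302)) = 14

bits = ceil(log2(8302)) = ceil(13.0192) = 14 bits


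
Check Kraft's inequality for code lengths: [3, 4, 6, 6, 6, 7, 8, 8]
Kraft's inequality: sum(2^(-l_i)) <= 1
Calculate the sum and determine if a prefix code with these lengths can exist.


Sum = 2^(-3) + 2^(-4) + 2^(-6) + 2^(-6) + 2^(-6) + 2^(-7) + 2^(-8) + 2^(-8)
    = 0.125 + 0.0625 + 0.015625 + 0.015625 + 0.015625 + 0.0078125 + 0.00390625 + 0.00390625
    = 64/256 = 0.25
Since 0.25 <= 1, Kraft's inequality IS satisfied.
A prefix code with these lengths CAN exist.

Kraft sum = 0.25. Satisfied.


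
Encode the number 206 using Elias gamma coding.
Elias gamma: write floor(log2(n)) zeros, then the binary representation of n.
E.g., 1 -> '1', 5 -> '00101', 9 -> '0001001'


num_bits = floor(log2(206)) + 1 = 8
leading_zeros = num_bits - 1 = 7
binary(206) = 11001110

Elias gamma(206) = '0000000' + '11001110' = 000000011001110 (15 bits)


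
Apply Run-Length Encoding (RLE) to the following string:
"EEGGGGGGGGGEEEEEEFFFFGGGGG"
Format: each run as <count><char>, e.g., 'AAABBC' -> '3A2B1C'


Scanning runs left to right:
  i=0: run of 'E' x 2 -> '2E'
  i=2: run of 'G' x 9 -> '9G'
  i=11: run of 'E' x 6 -> '6E'
  i=17: run of 'F' x 4 -> '4F'
  i=21: run of 'G' x 5 -> '5G'

RLE = 2E9G6E4F5G


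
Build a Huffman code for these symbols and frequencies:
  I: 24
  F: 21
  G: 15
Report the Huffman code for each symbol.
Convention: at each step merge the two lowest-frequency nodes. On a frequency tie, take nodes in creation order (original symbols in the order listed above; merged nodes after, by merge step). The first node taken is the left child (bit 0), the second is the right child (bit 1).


Huffman tree construction:
Step 1: Merge G(15) + F(21) = 36
Step 2: Merge I(24) + (G+F)(36) = 60
Read each symbol's code off the tree from the root (left child = 0, right child = 1).

Codes:
  I: 0 (length 1)
  F: 11 (length 2)
  G: 10 (length 2)
Average code length: 96/60 = 1.6000 bits/symbol


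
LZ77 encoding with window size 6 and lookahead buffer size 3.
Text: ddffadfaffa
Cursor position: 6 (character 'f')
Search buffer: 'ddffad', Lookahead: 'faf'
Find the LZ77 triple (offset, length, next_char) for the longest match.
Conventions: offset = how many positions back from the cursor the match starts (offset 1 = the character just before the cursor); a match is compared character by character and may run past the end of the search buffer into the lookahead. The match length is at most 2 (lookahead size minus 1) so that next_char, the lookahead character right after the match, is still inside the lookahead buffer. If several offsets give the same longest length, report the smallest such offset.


Try each offset into the search buffer:
  offset=1 (pos 5, char 'd'): match length 0
  offset=2 (pos 4, char 'a'): match length 0
  offset=3 (pos 3, char 'f'): match length 2
  offset=4 (pos 2, char 'f'): match length 1
  offset=5 (pos 1, char 'd'): match length 0
  offset=6 (pos 0, char 'd'): match length 0
Longest match has length 2 at offset 3.
next_char = character at position 6 + 2 = 8 -> 'f'

Best match: offset=3, length=2 (matching 'fa' starting at position 3)
LZ77 triple: (3, 2, 'f')


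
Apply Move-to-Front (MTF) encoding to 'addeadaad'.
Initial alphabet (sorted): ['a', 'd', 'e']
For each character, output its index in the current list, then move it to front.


MTF encoding:
'a': index 0 in ['a', 'd', 'e'] -> ['a', 'd', 'e']
'd': index 1 in ['a', 'd', 'e'] -> ['d', 'a', 'e']
'd': index 0 in ['d', 'a', 'e'] -> ['d', 'a', 'e']
'e': index 2 in ['d', 'a', 'e'] -> ['e', 'd', 'a']
'a': index 2 in ['e', 'd', 'a'] -> ['a', 'e', 'd']
'd': index 2 in ['a', 'e', 'd'] -> ['d', 'a', 'e']
'a': index 1 in ['d', 'a', 'e'] -> ['a', 'd', 'e']
'a': index 0 in ['a', 'd', 'e'] -> ['a', 'd', 'e']
'd': index 1 in ['a', 'd', 'e'] -> ['d', 'a', 'e']


Output: [0, 1, 0, 2, 2, 2, 1, 0, 1]


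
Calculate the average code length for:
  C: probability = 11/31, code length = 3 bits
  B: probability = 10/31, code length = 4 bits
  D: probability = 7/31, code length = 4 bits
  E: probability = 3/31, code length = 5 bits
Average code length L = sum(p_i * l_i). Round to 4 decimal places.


Weighted contributions p_i * l_i:
  C: (11/31) * 3 = 33/31
  B: (10/31) * 4 = 40/31
  D: (7/31) * 4 = 28/31
  E: (3/31) * 5 = 15/31
Sum = (33 + 40 + 28 + 15)/31 = 116/31

L = 116/31 = 3.7419 bits/symbol


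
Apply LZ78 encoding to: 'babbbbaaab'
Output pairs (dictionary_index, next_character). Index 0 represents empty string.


LZ78 encoding steps:
Dictionary: {0: ''}
Step 1: w='' (idx 0), next='b' -> output (0, 'b'), add 'b' as idx 1
Step 2: w='' (idx 0), next='a' -> output (0, 'a'), add 'a' as idx 2
Step 3: w='b' (idx 1), next='b' -> output (1, 'b'), add 'bb' as idx 3
Step 4: w='bb' (idx 3), next='a' -> output (3, 'a'), add 'bba' as idx 4
Step 5: w='a' (idx 2), next='a' -> output (2, 'a'), add 'aa' as idx 5
Step 6: w='b' (idx 1), end of input -> output (1, '')


Encoded: [(0, 'b'), (0, 'a'), (1, 'b'), (3, 'a'), (2, 'a'), (1, '')]


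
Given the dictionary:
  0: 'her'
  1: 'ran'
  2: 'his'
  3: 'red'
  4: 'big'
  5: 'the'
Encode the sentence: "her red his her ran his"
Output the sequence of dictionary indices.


Look up each word in the dictionary:
  'her' -> 0
  'red' -> 3
  'his' -> 2
  'her' -> 0
  'ran' -> 1
  'his' -> 2

Encoded: [0, 3, 2, 0, 1, 2]


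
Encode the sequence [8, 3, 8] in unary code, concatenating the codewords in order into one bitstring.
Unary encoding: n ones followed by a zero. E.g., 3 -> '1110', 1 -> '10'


Encode each number as n ones followed by a terminating 0:
  8 -> 111111110 (9 bits)
  3 -> 1110 (4 bits)
  8 -> 111111110 (9 bits)
Total length = 9 + 4 + 9 = 22 bits.

Unary([8, 3, 8]) = 1111111101110111111110 (22 bits)


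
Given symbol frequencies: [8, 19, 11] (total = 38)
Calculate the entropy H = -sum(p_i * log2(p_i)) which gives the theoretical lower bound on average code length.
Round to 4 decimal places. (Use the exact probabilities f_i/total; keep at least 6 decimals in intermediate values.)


Per-symbol terms -p_i * log2(p_i) with p_i = f_i/38:
  p = 8/38 = 0.210526: log2(p) = -2.247928, -p*log2(p) = 0.473248
  p = 19/38 = 0.500000: log2(p) = -1.000000, -p*log2(p) = 0.500000
  p = 11/38 = 0.289474: log2(p) = -1.788496, -p*log2(p) = 0.517722
H = 0.473248 + 0.500000 + 0.517722 = 1.490970

H = 1.491 bits/symbol


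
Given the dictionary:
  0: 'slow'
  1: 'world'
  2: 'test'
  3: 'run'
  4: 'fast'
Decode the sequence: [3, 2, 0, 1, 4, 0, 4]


Look up each index in the dictionary:
  3 -> 'run'
  2 -> 'test'
  0 -> 'slow'
  1 -> 'world'
  4 -> 'fast'
  0 -> 'slow'
  4 -> 'fast'

Decoded: "run test slow world fast slow fast"


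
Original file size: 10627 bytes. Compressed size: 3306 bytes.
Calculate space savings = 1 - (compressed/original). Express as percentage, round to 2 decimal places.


ratio = compressed/original = 3306/10627 = 0.311094
savings = 1 - ratio = 1 - 0.311094 = 0.688906
as a percentage: 0.688906 * 100 = 68.89%

Space savings = 1 - 3306/10627 = 68.89%


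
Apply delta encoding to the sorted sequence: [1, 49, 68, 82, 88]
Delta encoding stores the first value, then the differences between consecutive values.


First value: 1
Deltas:
  49 - 1 = 48
  68 - 49 = 19
  82 - 68 = 14
  88 - 82 = 6


Delta encoded: [1, 48, 19, 14, 6]


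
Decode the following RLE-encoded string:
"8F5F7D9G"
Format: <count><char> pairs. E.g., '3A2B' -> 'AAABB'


Expanding each <count><char> pair:
  8F -> 'FFFFFFFF'
  5F -> 'FFFFF'
  7D -> 'DDDDDDD'
  9G -> 'GGGGGGGGG'

Decoded = FFFFFFFFFFFFFDDDDDDDGGGGGGGGG


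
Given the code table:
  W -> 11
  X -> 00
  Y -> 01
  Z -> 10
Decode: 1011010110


Decoding:
10 -> Z
11 -> W
01 -> Y
01 -> Y
10 -> Z


Result: ZWYYZ


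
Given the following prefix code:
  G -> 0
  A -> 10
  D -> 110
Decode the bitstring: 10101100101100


Decoding step by step:
Bits 10 -> A
Bits 10 -> A
Bits 110 -> D
Bits 0 -> G
Bits 10 -> A
Bits 110 -> D
Bits 0 -> G


Decoded message: AADGADG


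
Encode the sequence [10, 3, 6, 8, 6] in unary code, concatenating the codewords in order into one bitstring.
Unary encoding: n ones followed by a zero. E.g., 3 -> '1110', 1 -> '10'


Encode each number as n ones followed by a terminating 0:
  10 -> 11111111110 (11 bits)
  3 -> 1110 (4 bits)
  6 -> 1111110 (7 bits)
  8 -> 111111110 (9 bits)
  6 -> 1111110 (7 bits)
Total length = 11 + 4 + 7 + 9 + 7 = 38 bits.

Unary([10, 3, 6, 8, 6]) = 11111111110111011111101111111101111110 (38 bits)


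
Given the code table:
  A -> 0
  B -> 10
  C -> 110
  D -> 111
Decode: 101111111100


Decoding:
10 -> B
111 -> D
111 -> D
110 -> C
0 -> A


Result: BDDCA


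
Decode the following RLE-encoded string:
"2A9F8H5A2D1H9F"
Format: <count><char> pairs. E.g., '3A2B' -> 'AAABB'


Expanding each <count><char> pair:
  2A -> 'AA'
  9F -> 'FFFFFFFFF'
  8H -> 'HHHHHHHH'
  5A -> 'AAAAA'
  2D -> 'DD'
  1H -> 'H'
  9F -> 'FFFFFFFFF'

Decoded = AAFFFFFFFFFHHHHHHHHAAAAADDHFFFFFFFFF


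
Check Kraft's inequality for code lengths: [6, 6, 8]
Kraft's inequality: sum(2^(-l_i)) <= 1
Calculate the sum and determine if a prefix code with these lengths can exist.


Sum = 2^(-6) + 2^(-6) + 2^(-8)
    = 0.015625 + 0.015625 + 0.00390625
    = 9/256 = 0.03515625
Since 0.03515625 <= 1, Kraft's inequality IS satisfied.
A prefix code with these lengths CAN exist.

Kraft sum = 0.03515625. Satisfied.


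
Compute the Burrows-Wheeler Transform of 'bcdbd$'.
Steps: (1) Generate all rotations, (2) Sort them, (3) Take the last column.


Rotations (sorted):
  0: $bcdbd -> last char: d
  1: bcdbd$ -> last char: $
  2: bd$bcd -> last char: d
  3: cdbd$b -> last char: b
  4: d$bcdb -> last char: b
  5: dbd$bc -> last char: c


BWT = d$dbbc


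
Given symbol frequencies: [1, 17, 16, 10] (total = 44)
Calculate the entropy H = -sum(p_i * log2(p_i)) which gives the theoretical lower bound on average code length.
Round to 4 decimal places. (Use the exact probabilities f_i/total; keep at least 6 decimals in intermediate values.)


Per-symbol terms -p_i * log2(p_i) with p_i = f_i/44:
  p = 1/44 = 0.022727: log2(p) = -5.459432, -p*log2(p) = 0.124078
  p = 17/44 = 0.386364: log2(p) = -1.371969, -p*log2(p) = 0.530079
  p = 16/44 = 0.363636: log2(p) = -1.459432, -p*log2(p) = 0.530702
  p = 10/44 = 0.227273: log2(p) = -2.137504, -p*log2(p) = 0.485796
H = 0.124078 + 0.530079 + 0.530702 + 0.485796 = 1.670655

H = 1.6707 bits/symbol


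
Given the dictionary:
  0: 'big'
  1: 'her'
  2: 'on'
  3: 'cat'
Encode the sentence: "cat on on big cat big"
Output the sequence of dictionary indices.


Look up each word in the dictionary:
  'cat' -> 3
  'on' -> 2
  'on' -> 2
  'big' -> 0
  'cat' -> 3
  'big' -> 0

Encoded: [3, 2, 2, 0, 3, 0]


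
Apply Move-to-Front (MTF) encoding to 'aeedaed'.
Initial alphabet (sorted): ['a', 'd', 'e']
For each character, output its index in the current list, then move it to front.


MTF encoding:
'a': index 0 in ['a', 'd', 'e'] -> ['a', 'd', 'e']
'e': index 2 in ['a', 'd', 'e'] -> ['e', 'a', 'd']
'e': index 0 in ['e', 'a', 'd'] -> ['e', 'a', 'd']
'd': index 2 in ['e', 'a', 'd'] -> ['d', 'e', 'a']
'a': index 2 in ['d', 'e', 'a'] -> ['a', 'd', 'e']
'e': index 2 in ['a', 'd', 'e'] -> ['e', 'a', 'd']
'd': index 2 in ['e', 'a', 'd'] -> ['d', 'e', 'a']


Output: [0, 2, 0, 2, 2, 2, 2]


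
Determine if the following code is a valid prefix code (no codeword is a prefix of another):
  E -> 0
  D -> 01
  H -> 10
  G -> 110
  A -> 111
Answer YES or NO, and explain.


Checking each pair (does one codeword prefix another?):
  E='0' vs D='01': prefix -- VIOLATION

NO -- this is NOT a valid prefix code. E (0) is a prefix of D (01).


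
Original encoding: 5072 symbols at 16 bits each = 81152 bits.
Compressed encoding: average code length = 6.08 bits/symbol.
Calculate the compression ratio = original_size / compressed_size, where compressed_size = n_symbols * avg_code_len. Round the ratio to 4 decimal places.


original_size = n_symbols * orig_bits = 5072 * 16 = 81152 bits
compressed_size = n_symbols * avg_code_len = 5072 * 6.08 = 30837.76 bits
ratio = original_size / compressed_size = 81152 / 30837.76 = 2.6316

Compression ratio = 2.6316


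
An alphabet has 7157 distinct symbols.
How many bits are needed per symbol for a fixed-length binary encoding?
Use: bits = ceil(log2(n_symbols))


log2(7157) = 12.8051
Bracket: 2^12 = 4096 < 7157 <= 2^13 = 8192
So ceil(log2(7157)) = 13

bits = ceil(log2(7157)) = ceil(12.8051) = 13 bits


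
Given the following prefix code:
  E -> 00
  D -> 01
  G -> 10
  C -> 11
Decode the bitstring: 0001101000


Decoding step by step:
Bits 00 -> E
Bits 01 -> D
Bits 10 -> G
Bits 10 -> G
Bits 00 -> E


Decoded message: EDGGE


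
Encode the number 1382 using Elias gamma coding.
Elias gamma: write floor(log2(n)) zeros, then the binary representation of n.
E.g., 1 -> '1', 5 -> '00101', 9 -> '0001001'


num_bits = floor(log2(1382)) + 1 = 11
leading_zeros = num_bits - 1 = 10
binary(1382) = 10101100110

Elias gamma(1382) = '0000000000' + '10101100110' = 000000000010101100110 (21 bits)


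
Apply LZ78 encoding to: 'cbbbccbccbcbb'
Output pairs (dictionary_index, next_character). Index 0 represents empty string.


LZ78 encoding steps:
Dictionary: {0: ''}
Step 1: w='' (idx 0), next='c' -> output (0, 'c'), add 'c' as idx 1
Step 2: w='' (idx 0), next='b' -> output (0, 'b'), add 'b' as idx 2
Step 3: w='b' (idx 2), next='b' -> output (2, 'b'), add 'bb' as idx 3
Step 4: w='c' (idx 1), next='c' -> output (1, 'c'), add 'cc' as idx 4
Step 5: w='b' (idx 2), next='c' -> output (2, 'c'), add 'bc' as idx 5
Step 6: w='c' (idx 1), next='b' -> output (1, 'b'), add 'cb' as idx 6
Step 7: w='cb' (idx 6), next='b' -> output (6, 'b'), add 'cbb' as idx 7


Encoded: [(0, 'c'), (0, 'b'), (2, 'b'), (1, 'c'), (2, 'c'), (1, 'b'), (6, 'b')]


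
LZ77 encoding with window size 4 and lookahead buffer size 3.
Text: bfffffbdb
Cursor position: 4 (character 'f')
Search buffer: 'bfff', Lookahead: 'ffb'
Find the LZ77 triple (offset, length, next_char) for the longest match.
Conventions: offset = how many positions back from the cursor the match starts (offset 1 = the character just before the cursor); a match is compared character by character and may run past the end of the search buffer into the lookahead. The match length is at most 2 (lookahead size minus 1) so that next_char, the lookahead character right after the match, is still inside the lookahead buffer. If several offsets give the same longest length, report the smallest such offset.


Try each offset into the search buffer:
  offset=1 (pos 3, char 'f'): match length 2
  offset=2 (pos 2, char 'f'): match length 2
  offset=3 (pos 1, char 'f'): match length 2
  offset=4 (pos 0, char 'b'): match length 0
Longest match has length 2, found at offsets 1, 2, 3; take the smallest, offset 1.
next_char = character at position 4 + 2 = 6 -> 'b'

Best match: offset=1, length=2 (matching 'ff' starting at position 3)
LZ77 triple: (1, 2, 'b')


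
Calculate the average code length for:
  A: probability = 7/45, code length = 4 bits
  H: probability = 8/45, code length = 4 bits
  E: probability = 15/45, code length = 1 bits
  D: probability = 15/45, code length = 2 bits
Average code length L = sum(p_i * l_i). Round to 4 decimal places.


Weighted contributions p_i * l_i:
  A: (7/45) * 4 = 28/45
  H: (8/45) * 4 = 32/45
  E: (15/45) * 1 = 15/45
  D: (15/45) * 2 = 30/45
Sum = (28 + 32 + 15 + 30)/45 = 105/45

L = 105/45 = 2.3333 bits/symbol


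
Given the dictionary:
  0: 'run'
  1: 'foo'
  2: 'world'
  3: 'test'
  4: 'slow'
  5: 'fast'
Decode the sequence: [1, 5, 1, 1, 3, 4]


Look up each index in the dictionary:
  1 -> 'foo'
  5 -> 'fast'
  1 -> 'foo'
  1 -> 'foo'
  3 -> 'test'
  4 -> 'slow'

Decoded: "foo fast foo foo test slow"


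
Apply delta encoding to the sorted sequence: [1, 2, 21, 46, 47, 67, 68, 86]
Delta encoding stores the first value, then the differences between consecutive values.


First value: 1
Deltas:
  2 - 1 = 1
  21 - 2 = 19
  46 - 21 = 25
  47 - 46 = 1
  67 - 47 = 20
  68 - 67 = 1
  86 - 68 = 18


Delta encoded: [1, 1, 19, 25, 1, 20, 1, 18]


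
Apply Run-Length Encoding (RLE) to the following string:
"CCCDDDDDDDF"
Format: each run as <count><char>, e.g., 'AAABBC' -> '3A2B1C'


Scanning runs left to right:
  i=0: run of 'C' x 3 -> '3C'
  i=3: run of 'D' x 7 -> '7D'
  i=10: run of 'F' x 1 -> '1F'

RLE = 3C7D1F


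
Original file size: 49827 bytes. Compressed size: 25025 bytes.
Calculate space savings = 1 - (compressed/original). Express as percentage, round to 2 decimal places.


ratio = compressed/original = 25025/49827 = 0.502238
savings = 1 - ratio = 1 - 0.502238 = 0.497762
as a percentage: 0.497762 * 100 = 49.78%

Space savings = 1 - 25025/49827 = 49.78%


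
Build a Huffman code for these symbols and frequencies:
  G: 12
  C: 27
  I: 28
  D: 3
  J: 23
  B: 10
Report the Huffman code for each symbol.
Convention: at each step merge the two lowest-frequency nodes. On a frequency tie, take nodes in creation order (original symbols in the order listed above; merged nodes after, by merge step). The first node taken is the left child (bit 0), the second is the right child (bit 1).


Huffman tree construction:
Step 1: Merge D(3) + B(10) = 13
Step 2: Merge G(12) + (D+B)(13) = 25
Step 3: Merge J(23) + (G+(D+B))(25) = 48
Step 4: Merge C(27) + I(28) = 55
Step 5: Merge (J+(G+(D+B)))(48) + (C+I)(55) = 103
Read each symbol's code off the tree from the root (left child = 0, right child = 1).

Codes:
  G: 010 (length 3)
  C: 10 (length 2)
  I: 11 (length 2)
  D: 0110 (length 4)
  J: 00 (length 2)
  B: 0111 (length 4)
Average code length: 244/103 = 2.3689 bits/symbol


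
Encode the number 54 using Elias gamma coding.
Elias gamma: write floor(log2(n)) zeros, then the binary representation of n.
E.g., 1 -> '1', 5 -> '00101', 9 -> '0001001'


num_bits = floor(log2(54)) + 1 = 6
leading_zeros = num_bits - 1 = 5
binary(54) = 110110

Elias gamma(54) = '00000' + '110110' = 00000110110 (11 bits)
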